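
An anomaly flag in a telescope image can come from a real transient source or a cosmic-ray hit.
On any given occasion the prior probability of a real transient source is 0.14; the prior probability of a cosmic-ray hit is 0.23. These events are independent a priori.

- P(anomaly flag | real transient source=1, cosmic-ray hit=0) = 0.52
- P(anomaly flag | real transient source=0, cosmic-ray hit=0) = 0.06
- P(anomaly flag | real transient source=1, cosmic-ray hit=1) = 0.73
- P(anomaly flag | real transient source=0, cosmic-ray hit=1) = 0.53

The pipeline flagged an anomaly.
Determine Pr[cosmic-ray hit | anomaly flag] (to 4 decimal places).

Weight on cosmic-ray hit=true, given the evidence: 0.104834 + 0.023506 = 0.128340
The normalizing constant is 0.06×0.86×0.77 + 0.53×0.86×0.23 + 0.52×0.14×0.77 + 0.73×0.14×0.23 = 0.224128
P(cosmic-ray hit | anomaly flag) = 0.128340/0.224128 ≈ 0.5726

Pr[cosmic-ray hit | anomaly flag] ≈ 0.5726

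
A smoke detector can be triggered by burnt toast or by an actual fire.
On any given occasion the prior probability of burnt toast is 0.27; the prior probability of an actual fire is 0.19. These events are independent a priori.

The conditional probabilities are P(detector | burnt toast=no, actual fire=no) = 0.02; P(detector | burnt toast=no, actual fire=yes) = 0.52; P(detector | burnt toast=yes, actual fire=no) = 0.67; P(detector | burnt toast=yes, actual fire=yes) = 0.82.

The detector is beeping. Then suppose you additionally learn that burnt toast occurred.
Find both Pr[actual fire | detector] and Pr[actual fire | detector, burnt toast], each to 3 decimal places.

Enumerate the 4 (burnt toast, actual fire) configurations and weight by the priors:
  P(detector) = 0.02×0.73×0.81 + 0.52×0.73×0.19 + 0.67×0.27×0.81 + 0.82×0.27×0.19
        = 0.011826 + 0.072124 + 0.146529 + 0.042066 = 0.272545
Configurations with actual fire contribute 0.114190, so
  P(actual fire | detector) = 0.114190 / 0.272545 ≈ 0.419

Now condition on the additional information:
Enumerate both values of actual fire and weight by the priors:
  P(detector | burnt toast) = 0.67*0.81 + 0.82*0.19
        = 0.542700 + 0.155800 = 0.698500
Configurations with actual fire contribute 0.155800, so
  P(actual fire | detector, burnt toast) = 0.155800 / 0.698500 ≈ 0.223
The drop from 0.419 to 0.223 is the explaining-away (discounting) effect.

Pr[actual fire | detector] ≈ 0.419; Pr[actual fire | detector, burnt toast] ≈ 0.223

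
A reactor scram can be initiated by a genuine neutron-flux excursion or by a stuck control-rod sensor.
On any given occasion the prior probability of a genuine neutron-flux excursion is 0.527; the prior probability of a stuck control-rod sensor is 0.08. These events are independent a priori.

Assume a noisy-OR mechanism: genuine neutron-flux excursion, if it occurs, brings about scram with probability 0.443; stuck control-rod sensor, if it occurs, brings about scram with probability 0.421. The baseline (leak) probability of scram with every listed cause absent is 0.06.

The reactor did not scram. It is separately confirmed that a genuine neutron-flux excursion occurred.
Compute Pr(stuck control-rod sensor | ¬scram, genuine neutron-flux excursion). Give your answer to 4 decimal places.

Pr(stuck control-rod sensor | ¬scram, genuine neutron-flux excursion) ≈ 0.0479

Under noisy-OR, P(scram | causes) = 1 − (1−0.06)·∏(1−qᵢ) over the active causes.
P(¬scram | genuine neutron-flux excursion) = 0.52358·0.92 + 0.303153·0.08 = 0.481694 + 0.024252 = 0.505946
Restricting to configurations with stuck control-rod sensor present: 0.303153·0.08 = 0.024252.
P(stuck control-rod sensor | ¬scram, genuine neutron-flux excursion) = 0.024252 / 0.505946 ≈ 0.0479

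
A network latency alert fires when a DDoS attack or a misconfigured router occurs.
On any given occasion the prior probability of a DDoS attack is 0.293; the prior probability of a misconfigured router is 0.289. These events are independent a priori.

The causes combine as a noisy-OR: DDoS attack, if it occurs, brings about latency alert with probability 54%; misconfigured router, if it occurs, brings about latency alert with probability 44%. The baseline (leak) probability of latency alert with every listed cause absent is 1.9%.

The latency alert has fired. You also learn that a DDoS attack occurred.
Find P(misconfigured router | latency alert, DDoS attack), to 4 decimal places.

P(misconfigured router | latency alert, DDoS attack) ≈ 0.3563

Under noisy-OR, P(latency alert | causes) = 1 − (1−0.019)·∏(1−qᵢ) over the active causes.
For the numerator, keep only misconfigured router=true terms: 0.747294*0.289 = 0.215968
Denominator P(latency alert | DDoS attack): 0.54874*0.711 + 0.747294*0.289 = 0.606122
Posterior = 0.215968 / 0.606122 ≈ 0.3563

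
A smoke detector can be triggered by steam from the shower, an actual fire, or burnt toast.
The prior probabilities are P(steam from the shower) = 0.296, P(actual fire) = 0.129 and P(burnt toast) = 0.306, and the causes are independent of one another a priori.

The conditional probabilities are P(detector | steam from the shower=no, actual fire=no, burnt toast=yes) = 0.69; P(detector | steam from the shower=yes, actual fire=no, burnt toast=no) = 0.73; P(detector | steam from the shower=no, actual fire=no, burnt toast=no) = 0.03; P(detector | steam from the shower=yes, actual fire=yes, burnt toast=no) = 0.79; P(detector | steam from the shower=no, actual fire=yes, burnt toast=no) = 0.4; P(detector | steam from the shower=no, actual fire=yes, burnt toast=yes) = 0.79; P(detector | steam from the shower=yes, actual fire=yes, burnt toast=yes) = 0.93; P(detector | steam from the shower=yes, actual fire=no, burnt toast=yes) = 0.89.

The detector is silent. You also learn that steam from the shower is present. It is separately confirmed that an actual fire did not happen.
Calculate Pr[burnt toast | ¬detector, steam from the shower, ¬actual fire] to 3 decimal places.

Weight on burnt toast=true, given the evidence: 0.11*0.306 = 0.033660
The normalizing constant is 0.27*0.694 + 0.11*0.306 = 0.221040
Posterior = 0.033660 / 0.221040 ≈ 0.152

Pr[burnt toast | ¬detector, steam from the shower, ¬actual fire] ≈ 0.152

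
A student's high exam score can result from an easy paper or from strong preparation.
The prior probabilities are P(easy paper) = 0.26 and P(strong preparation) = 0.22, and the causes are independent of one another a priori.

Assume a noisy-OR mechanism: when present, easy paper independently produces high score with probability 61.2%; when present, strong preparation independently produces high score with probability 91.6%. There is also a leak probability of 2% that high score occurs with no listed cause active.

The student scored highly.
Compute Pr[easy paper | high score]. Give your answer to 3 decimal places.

Pr[easy paper | high score] ≈ 0.529

Under noisy-OR, P(high score | causes) = 1 − (1−0.02)·∏(1−qᵢ) over the active causes.
P(high score) = 0.02×0.74×0.78 + 0.91768×0.74×0.22 + 0.61976×0.26×0.78 + 0.96806×0.26×0.22 = 0.011544 + 0.149398 + 0.125687 + 0.055373 = 0.342002
Restricting to configurations with easy paper present: 0.125687 + 0.055373 = 0.181060.
So P(easy paper | high score) = 0.181060/0.342002 ≈ 0.529.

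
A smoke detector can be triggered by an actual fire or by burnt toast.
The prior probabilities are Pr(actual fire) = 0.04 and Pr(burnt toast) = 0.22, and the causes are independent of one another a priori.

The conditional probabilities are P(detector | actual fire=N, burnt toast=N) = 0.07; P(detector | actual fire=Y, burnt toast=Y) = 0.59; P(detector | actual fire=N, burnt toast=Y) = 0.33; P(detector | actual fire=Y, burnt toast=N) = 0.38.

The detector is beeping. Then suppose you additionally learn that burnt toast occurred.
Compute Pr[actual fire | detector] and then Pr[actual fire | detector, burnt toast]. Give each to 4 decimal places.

Sum P(detector|·) weighted by the priors over the 4 (actual fire, burnt toast) configurations:
  P(detector) = 0.07×0.96×0.78 + 0.33×0.96×0.22 + 0.38×0.04×0.78 + 0.59×0.04×0.22
        = 0.052416 + 0.069696 + 0.011856 + 0.005192 = 0.139160
The terms with actual fire present sum to 0.017048, so
  P(actual fire | detector) = 0.017048 / 0.139160 ≈ 0.1225

Now also conditioning on burnt toast=true:
Enumerate both values of actual fire and weight by the priors:
  P(detector | burnt toast) = 0.33*0.96 + 0.59*0.04
        = 0.316800 + 0.023600 = 0.340400
The terms with actual fire present sum to 0.023600, so
  P(actual fire | detector, burnt toast) = 0.023600 / 0.340400 ≈ 0.0693
Conditioning on burnt toast lowers the posterior on actual fire: the classic explaining-away effect in a common-effect structure.

Pr[actual fire | detector] ≈ 0.1225; Pr[actual fire | detector, burnt toast] ≈ 0.0693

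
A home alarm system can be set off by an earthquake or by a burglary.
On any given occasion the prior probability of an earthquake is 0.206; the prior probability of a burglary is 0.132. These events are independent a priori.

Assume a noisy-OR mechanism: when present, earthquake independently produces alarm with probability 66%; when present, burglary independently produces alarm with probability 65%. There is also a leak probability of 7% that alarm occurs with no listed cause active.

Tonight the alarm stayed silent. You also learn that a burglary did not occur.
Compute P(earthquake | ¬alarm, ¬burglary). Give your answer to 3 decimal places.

Under noisy-OR, P(alarm | causes) = 1 − (1−0.07)·∏(1−qᵢ) over the active causes.
Numerator (weight on configurations with earthquake): 0.3162·0.206 = 0.065137
Denominator P(¬alarm | ¬burglary): 0.93·0.794 + 0.3162·0.206 = 0.803557
Posterior = 0.065137 / 0.803557 ≈ 0.081

P(earthquake | ¬alarm, ¬burglary) ≈ 0.081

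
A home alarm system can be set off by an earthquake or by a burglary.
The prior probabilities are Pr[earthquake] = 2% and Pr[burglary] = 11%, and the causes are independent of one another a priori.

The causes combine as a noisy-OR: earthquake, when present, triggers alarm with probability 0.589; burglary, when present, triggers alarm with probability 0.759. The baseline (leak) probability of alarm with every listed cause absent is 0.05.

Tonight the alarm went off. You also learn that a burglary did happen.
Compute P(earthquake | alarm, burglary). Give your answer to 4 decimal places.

P(earthquake | alarm, burglary) ≈ 0.0234

Under noisy-OR, P(alarm | causes) = 1 − (1−0.05)·∏(1−qᵢ) over the active causes.
By total probability over both values of earthquake:
  P(alarm | burglary) = 0.77105*0.98 + 0.905902*0.02
        = 0.755629 + 0.018118 = 0.773747
Configurations with earthquake contribute 0.018118, so
  P(earthquake | alarm, burglary) = 0.018118 / 0.773747 ≈ 0.0234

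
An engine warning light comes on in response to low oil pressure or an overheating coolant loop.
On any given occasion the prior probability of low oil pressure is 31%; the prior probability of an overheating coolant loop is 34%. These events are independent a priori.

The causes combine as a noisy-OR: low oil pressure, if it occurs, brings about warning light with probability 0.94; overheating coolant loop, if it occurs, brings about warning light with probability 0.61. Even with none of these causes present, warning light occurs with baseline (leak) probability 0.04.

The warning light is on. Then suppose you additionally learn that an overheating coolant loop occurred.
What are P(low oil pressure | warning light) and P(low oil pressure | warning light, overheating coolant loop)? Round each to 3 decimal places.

Under noisy-OR, P(warning light | causes) = 1 − (1−0.04)·∏(1−qᵢ) over the active causes.
Enumerate the 4 (low oil pressure, overheating coolant loop) configurations and weight by the priors:
  P(warning light) = 0.04*0.69*0.66 + 0.6256*0.69*0.34 + 0.9424*0.31*0.66 + 0.977536*0.31*0.34
        = 0.018216 + 0.146766 + 0.192815 + 0.103032 = 0.460829
Configurations with low oil pressure contribute 0.295847, so
  P(low oil pressure | warning light) = 0.295847 / 0.460829 ≈ 0.642

Now condition on the additional information:
P(warning light | overheating coolant loop) = 0.6256*0.69 + 0.977536*0.31 = 0.431664 + 0.303036 = 0.734700
Of this, 0.303036 comes from 0.977536*0.31 (the low oil pressure=true cases).
Hence the posterior is 0.303036/0.734700 ≈ 0.412.
The drop from 0.642 to 0.412 is the explaining-away (discounting) effect.

P(low oil pressure | warning light) ≈ 0.642; P(low oil pressure | warning light, overheating coolant loop) ≈ 0.412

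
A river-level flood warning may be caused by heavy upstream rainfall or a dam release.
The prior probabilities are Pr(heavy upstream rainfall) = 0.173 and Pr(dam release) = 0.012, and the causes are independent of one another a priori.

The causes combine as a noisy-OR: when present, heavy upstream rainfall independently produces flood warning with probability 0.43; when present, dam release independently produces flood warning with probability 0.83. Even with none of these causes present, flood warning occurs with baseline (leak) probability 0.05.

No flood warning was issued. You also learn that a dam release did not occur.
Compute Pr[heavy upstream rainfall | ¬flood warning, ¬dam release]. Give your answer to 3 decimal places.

Under noisy-OR, P(flood warning | causes) = 1 − (1−0.05)·∏(1−qᵢ) over the active causes.
For the numerator, keep only heavy upstream rainfall=true terms: 0.5415*0.173 = 0.093679
The normalizing constant is 0.95*0.827 + 0.5415*0.173 = 0.879329
Posterior = 0.093679 / 0.879329 ≈ 0.107

Pr[heavy upstream rainfall | ¬flood warning, ¬dam release] ≈ 0.107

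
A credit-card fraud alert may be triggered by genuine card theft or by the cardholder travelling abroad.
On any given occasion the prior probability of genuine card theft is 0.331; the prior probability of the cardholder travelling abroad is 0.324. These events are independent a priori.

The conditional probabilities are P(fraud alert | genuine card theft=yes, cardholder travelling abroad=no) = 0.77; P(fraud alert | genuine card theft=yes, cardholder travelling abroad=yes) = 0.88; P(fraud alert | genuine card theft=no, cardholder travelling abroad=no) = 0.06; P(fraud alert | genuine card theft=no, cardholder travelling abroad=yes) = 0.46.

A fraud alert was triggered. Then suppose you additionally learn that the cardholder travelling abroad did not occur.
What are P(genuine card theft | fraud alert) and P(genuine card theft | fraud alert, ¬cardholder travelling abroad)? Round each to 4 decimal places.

By total probability over the 4 (genuine card theft, cardholder travelling abroad) configurations:
  P(fraud alert) = 0.06*0.669*0.676 + 0.46*0.669*0.324 + 0.77*0.331*0.676 + 0.88*0.331*0.324
        = 0.027135 + 0.099708 + 0.172292 + 0.094375 = 0.393510
Configurations with genuine card theft contribute 0.266667, so
  P(genuine card theft | fraud alert) = 0.266667 / 0.393510 ≈ 0.6777

Now condition on the additional information:
P(fraud alert | ¬cardholder travelling abroad) = 0.06*0.669 + 0.77*0.331 = 0.040140 + 0.254870 = 0.295010
The genuine card theft-present share is 0.77*0.331 = 0.254870.
So P(genuine card theft | fraud alert, ¬cardholder travelling abroad) = 0.254870/0.295010 ≈ 0.8639.

P(genuine card theft | fraud alert) ≈ 0.6777; P(genuine card theft | fraud alert, ¬cardholder travelling abroad) ≈ 0.8639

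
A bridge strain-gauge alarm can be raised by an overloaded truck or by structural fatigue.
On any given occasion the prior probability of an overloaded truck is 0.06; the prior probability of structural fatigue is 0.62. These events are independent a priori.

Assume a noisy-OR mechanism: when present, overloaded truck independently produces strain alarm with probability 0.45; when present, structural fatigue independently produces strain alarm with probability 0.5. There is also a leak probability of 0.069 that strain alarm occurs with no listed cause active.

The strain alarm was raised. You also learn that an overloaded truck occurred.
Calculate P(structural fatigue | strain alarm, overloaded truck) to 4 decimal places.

Under noisy-OR, P(strain alarm | causes) = 1 − (1−0.069)·∏(1−qᵢ) over the active causes.
Numerator (weight on configurations with structural fatigue): 0.743975·0.62 = 0.461265
The normalizing constant is 0.48795·0.38 + 0.743975·0.62 = 0.646686
P(structural fatigue | strain alarm, overloaded truck) = 0.461265/0.646686 ≈ 0.7133

P(structural fatigue | strain alarm, overloaded truck) ≈ 0.7133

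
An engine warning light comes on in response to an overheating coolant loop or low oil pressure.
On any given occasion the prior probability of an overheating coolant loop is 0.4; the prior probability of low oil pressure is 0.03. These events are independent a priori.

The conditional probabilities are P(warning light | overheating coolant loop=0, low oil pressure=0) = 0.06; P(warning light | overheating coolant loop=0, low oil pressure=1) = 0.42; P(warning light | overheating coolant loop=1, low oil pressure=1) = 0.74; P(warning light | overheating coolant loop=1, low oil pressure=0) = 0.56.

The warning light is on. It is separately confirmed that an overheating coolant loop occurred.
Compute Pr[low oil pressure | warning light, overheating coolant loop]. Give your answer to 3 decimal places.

Numerator (weight on configurations with low oil pressure): 0.74×0.03 = 0.022200
Normalizer over all consistent configurations: 0.56×0.97 + 0.74×0.03 = 0.565400
P(low oil pressure | warning light, overheating coolant loop) = 0.022200/0.565400 ≈ 0.039

Pr[low oil pressure | warning light, overheating coolant loop] ≈ 0.039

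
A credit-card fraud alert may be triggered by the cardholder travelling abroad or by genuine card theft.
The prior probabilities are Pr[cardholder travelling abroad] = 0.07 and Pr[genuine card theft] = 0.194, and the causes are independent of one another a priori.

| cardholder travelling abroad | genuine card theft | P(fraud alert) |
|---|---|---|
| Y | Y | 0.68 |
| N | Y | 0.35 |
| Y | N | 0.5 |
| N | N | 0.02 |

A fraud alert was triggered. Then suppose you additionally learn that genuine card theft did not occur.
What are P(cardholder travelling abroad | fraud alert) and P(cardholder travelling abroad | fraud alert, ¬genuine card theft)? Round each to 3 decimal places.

Sum P(fraud alert|·) weighted by the priors over the 4 (cardholder travelling abroad, genuine card theft) configurations:
  P(fraud alert) = 0.02×0.93×0.806 + 0.35×0.93×0.194 + 0.5×0.07×0.806 + 0.68×0.07×0.194
        = 0.014992 + 0.063147 + 0.028210 + 0.009234 = 0.115583
The terms with cardholder travelling abroad present sum to 0.037444, so
  P(cardholder travelling abroad | fraud alert) = 0.037444 / 0.115583 ≈ 0.324

With the extra evidence:
P(fraud alert | ¬genuine card theft) = 0.02·0.93 + 0.5·0.07 = 0.018600 + 0.035000 = 0.053600
The cardholder travelling abroad-present share is 0.5·0.07 = 0.035000.
Hence the posterior is 0.035000/0.053600 ≈ 0.653.
Ruling out genuine card theft raises the posterior on cardholder travelling abroad — the flip side of explaining away.

P(cardholder travelling abroad | fraud alert) ≈ 0.324; P(cardholder travelling abroad | fraud alert, ¬genuine card theft) ≈ 0.653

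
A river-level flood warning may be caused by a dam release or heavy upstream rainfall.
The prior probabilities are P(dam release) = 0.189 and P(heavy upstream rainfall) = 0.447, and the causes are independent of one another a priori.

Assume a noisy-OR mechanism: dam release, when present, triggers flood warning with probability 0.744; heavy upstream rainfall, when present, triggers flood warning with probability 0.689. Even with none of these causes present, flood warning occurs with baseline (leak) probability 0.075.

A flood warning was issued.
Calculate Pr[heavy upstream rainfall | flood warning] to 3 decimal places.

Under noisy-OR, P(flood warning | causes) = 1 − (1−0.075)·∏(1−qᵢ) over the active causes.
P(flood warning) = 0.075*0.811*0.553 + 0.712325*0.811*0.447 + 0.7632*0.189*0.553 + 0.926355*0.189*0.447 = 0.033636 + 0.258230 + 0.079767 + 0.078261 = 0.449894
Of this, 0.336491 comes from 0.258230 + 0.078261 (the heavy upstream rainfall=true cases).
So P(heavy upstream rainfall | flood warning) = 0.336491/0.449894 ≈ 0.748.

Pr[heavy upstream rainfall | flood warning] ≈ 0.748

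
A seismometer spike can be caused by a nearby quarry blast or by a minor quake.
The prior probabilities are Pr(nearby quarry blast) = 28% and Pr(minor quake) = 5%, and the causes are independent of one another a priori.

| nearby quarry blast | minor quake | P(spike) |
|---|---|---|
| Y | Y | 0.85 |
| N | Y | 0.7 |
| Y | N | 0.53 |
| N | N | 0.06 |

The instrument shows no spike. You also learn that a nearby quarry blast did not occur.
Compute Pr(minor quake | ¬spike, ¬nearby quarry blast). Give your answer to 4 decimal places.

Weight on minor quake=true, given the evidence: 0.3·0.05 = 0.015000
Normalizer over all consistent configurations: 0.94·0.95 + 0.3·0.05 = 0.908000
P(minor quake | ¬spike, ¬nearby quarry blast) = 0.015000/0.908000 ≈ 0.0165

Pr(minor quake | ¬spike, ¬nearby quarry blast) ≈ 0.0165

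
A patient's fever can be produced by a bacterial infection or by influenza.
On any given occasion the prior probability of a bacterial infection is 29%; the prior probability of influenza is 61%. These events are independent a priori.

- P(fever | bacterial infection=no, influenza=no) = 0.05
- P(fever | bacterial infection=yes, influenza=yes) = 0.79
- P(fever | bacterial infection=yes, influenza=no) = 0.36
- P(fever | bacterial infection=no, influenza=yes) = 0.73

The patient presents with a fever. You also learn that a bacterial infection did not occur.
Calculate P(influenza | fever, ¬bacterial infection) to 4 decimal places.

P(influenza | fever, ¬bacterial infection) ≈ 0.9580

For the numerator, keep only influenza=true terms: 0.73×0.61 = 0.445300
Denominator P(fever | ¬bacterial infection): 0.05×0.39 + 0.73×0.61 = 0.464800
P(influenza | fever, ¬bacterial infection) = 0.445300/0.464800 ≈ 0.9580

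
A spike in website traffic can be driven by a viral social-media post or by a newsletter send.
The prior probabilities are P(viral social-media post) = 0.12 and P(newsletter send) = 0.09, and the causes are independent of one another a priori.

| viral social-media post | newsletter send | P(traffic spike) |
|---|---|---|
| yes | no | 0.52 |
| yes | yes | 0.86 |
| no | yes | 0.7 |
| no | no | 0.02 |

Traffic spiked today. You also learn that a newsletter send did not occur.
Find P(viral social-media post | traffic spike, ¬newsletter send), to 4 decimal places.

P(viral social-media post | traffic spike, ¬newsletter send) ≈ 0.7800

Weight on viral social-media post=true, given the evidence: 0.52*0.12 = 0.062400
Denominator P(traffic spike | ¬newsletter send): 0.02*0.88 + 0.52*0.12 = 0.080000
P(viral social-media post | traffic spike, ¬newsletter send) = 0.062400/0.080000 ≈ 0.7800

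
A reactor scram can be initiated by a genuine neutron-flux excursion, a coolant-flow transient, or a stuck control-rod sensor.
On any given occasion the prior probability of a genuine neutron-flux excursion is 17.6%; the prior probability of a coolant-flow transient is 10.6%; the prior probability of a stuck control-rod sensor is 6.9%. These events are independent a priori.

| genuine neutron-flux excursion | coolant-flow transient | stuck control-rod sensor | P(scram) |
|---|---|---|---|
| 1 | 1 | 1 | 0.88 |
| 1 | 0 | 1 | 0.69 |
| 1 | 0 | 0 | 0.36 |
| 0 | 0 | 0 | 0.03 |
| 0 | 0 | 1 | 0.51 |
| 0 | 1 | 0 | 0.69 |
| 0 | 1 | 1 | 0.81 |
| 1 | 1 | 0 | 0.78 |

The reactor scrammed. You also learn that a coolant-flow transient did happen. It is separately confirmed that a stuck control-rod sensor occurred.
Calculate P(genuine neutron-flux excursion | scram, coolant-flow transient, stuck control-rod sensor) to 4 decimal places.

Numerator (weight on configurations with genuine neutron-flux excursion): 0.88*0.176 = 0.154880
Normalizer over all consistent configurations: 0.81*0.824 + 0.88*0.176 = 0.822320
Posterior = 0.154880 / 0.822320 ≈ 0.1883

P(genuine neutron-flux excursion | scram, coolant-flow transient, stuck control-rod sensor) ≈ 0.1883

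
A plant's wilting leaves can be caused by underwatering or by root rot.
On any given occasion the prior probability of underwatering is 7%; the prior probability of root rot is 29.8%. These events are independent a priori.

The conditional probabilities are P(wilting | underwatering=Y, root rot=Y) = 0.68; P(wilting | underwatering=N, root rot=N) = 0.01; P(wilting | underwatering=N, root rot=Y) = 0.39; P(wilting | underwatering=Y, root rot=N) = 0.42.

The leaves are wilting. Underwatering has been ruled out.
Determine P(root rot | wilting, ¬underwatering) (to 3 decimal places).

P(wilting | ¬underwatering) = 0.01*0.702 + 0.39*0.298 = 0.007020 + 0.116220 = 0.123240
The root rot-present share is 0.39*0.298 = 0.116220.
P(root rot | wilting, ¬underwatering) = 0.116220 / 0.123240 ≈ 0.943

P(root rot | wilting, ¬underwatering) ≈ 0.943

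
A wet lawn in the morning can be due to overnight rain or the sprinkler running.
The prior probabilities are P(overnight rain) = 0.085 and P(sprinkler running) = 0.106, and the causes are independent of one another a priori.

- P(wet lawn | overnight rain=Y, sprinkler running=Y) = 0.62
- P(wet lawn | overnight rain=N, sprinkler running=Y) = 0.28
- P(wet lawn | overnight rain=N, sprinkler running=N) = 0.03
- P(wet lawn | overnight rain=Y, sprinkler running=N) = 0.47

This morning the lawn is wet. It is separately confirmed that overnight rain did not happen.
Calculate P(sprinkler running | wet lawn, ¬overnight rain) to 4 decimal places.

Numerator (weight on configurations with sprinkler running): 0.28×0.106 = 0.029680
The normalizing constant is 0.03×0.894 + 0.28×0.106 = 0.056500
P(sprinkler running | wet lawn, ¬overnight rain) = 0.029680/0.056500 ≈ 0.5253

P(sprinkler running | wet lawn, ¬overnight rain) ≈ 0.5253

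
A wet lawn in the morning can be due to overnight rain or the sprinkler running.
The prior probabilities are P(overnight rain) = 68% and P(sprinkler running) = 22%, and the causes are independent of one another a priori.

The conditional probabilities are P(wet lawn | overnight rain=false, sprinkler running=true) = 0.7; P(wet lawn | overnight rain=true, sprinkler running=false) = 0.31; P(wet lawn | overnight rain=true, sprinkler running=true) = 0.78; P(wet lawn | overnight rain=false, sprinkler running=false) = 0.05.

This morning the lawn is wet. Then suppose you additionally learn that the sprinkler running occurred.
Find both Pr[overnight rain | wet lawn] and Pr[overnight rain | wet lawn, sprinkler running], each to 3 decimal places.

Pr[overnight rain | wet lawn] ≈ 0.820; Pr[overnight rain | wet lawn, sprinkler running] ≈ 0.703

For the numerator, keep only overnight rain=true terms: 0.164424 + 0.116688 = 0.281112
Denominator P(wet lawn): 0.05·0.32·0.78 + 0.7·0.32·0.22 + 0.31·0.68·0.78 + 0.78·0.68·0.22 = 0.342872
P(overnight rain | wet lawn) = 0.281112/0.342872 ≈ 0.820

With the extra evidence:
P(wet lawn | sprinkler running) = 0.7*0.32 + 0.78*0.68 = 0.224000 + 0.530400 = 0.754400
Restricting to configurations with overnight rain present: 0.78*0.68 = 0.530400.
Hence the posterior is 0.530400/0.754400 ≈ 0.703.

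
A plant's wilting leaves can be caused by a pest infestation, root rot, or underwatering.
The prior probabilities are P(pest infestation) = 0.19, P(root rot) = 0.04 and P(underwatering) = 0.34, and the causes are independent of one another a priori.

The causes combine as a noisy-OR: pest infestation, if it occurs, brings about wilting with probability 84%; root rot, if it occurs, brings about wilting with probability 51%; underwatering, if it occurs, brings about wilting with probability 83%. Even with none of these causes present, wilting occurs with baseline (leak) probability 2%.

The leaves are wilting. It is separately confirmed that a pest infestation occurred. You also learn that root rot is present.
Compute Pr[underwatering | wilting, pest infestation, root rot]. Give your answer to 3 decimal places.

Under noisy-OR, P(wilting | causes) = 1 − (1−0.02)·∏(1−qᵢ) over the active causes.
P(wilting | pest infestation, root rot) = 0.923168*0.66 + 0.986939*0.34 = 0.609291 + 0.335559 = 0.944850
Restricting to configurations with underwatering present: 0.986939*0.34 = 0.335559.
So P(underwatering | wilting, pest infestation, root rot) = 0.335559/0.944850 ≈ 0.355.

Pr[underwatering | wilting, pest infestation, root rot] ≈ 0.355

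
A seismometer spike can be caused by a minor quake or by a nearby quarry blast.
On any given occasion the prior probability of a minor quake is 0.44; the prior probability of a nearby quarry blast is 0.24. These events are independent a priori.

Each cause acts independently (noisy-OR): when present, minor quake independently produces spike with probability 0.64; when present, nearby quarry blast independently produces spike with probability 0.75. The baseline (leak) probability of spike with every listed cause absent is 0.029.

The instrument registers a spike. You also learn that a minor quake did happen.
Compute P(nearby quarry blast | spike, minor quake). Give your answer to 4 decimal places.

Under noisy-OR, P(spike | causes) = 1 − (1−0.029)·∏(1−qᵢ) over the active causes.
Sum P(spike|·) weighted by the priors over both values of nearby quarry blast:
  P(spike | minor quake) = 0.65044·0.76 + 0.91261·0.24
        = 0.494334 + 0.219026 = 0.713360
Keeping only the nearby quarry blast-present terms gives 0.219026, so
  P(nearby quarry blast | spike, minor quake) = 0.219026 / 0.713360 ≈ 0.3070

P(nearby quarry blast | spike, minor quake) ≈ 0.3070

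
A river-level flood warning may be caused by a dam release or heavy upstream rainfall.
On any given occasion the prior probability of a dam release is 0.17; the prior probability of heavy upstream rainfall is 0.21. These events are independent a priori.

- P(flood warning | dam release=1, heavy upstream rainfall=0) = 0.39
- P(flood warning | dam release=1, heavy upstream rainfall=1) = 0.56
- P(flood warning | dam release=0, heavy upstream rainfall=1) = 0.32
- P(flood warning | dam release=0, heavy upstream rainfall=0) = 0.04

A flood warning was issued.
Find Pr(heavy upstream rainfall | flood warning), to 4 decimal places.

P(flood warning) = 0.04×0.83×0.79 + 0.32×0.83×0.21 + 0.39×0.17×0.79 + 0.56×0.17×0.21 = 0.026228 + 0.055776 + 0.052377 + 0.019992 = 0.154373
Restricting to configurations with heavy upstream rainfall present: 0.055776 + 0.019992 = 0.075768.
Hence the posterior is 0.075768/0.154373 ≈ 0.4908.

Pr(heavy upstream rainfall | flood warning) ≈ 0.4908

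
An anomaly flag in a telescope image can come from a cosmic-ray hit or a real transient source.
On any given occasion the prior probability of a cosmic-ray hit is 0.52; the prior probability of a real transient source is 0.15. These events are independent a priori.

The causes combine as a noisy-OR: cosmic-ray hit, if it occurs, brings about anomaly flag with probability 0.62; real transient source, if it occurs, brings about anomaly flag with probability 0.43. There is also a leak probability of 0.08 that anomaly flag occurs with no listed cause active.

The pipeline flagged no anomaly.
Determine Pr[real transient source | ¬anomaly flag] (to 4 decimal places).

Under noisy-OR, P(anomaly flag | causes) = 1 − (1−0.08)·∏(1−qᵢ) over the active causes.
Enumerate the 4 (cosmic-ray hit, real transient source) configurations and weight by the priors:
  P(¬anomaly flag) = 0.92*0.48*0.85 + 0.5244*0.48*0.15 + 0.3496*0.52*0.85 + 0.199272*0.52*0.15
        = 0.375360 + 0.037757 + 0.154523 + 0.015543 = 0.583183
Keeping only the real transient source-present terms gives 0.053300, so
  P(real transient source | ¬anomaly flag) = 0.053300 / 0.583183 ≈ 0.0914

Pr[real transient source | ¬anomaly flag] ≈ 0.0914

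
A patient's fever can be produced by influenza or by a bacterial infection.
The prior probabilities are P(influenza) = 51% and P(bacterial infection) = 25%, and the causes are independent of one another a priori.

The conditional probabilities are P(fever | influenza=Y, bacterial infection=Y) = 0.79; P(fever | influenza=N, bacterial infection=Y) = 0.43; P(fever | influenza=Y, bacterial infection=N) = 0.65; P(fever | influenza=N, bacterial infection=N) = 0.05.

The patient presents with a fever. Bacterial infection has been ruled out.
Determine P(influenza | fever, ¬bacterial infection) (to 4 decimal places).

P(influenza | fever, ¬bacterial infection) ≈ 0.9312

By total probability over both values of influenza:
  P(fever | ¬bacterial infection) = 0.05×0.49 + 0.65×0.51
        = 0.024500 + 0.331500 = 0.356000
Keeping only the influenza-present terms gives 0.331500, so
  P(influenza | fever, ¬bacterial infection) = 0.331500 / 0.356000 ≈ 0.9312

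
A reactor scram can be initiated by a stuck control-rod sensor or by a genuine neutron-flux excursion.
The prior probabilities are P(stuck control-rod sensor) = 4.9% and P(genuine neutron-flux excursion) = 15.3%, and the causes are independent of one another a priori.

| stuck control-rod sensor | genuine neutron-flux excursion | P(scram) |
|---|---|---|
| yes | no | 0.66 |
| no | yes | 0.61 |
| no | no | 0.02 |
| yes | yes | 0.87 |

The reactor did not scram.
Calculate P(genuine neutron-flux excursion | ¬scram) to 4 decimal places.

P(¬scram) = 0.98·0.951·0.847 + 0.39·0.951·0.153 + 0.34·0.049·0.847 + 0.13·0.049·0.153 = 0.789387 + 0.056746 + 0.014111 + 0.000975 = 0.861219
Of this, 0.057721 comes from 0.056746 + 0.000975 (the genuine neutron-flux excursion=true cases).
P(genuine neutron-flux excursion | ¬scram) = 0.057721 / 0.861219 ≈ 0.0670

P(genuine neutron-flux excursion | ¬scram) ≈ 0.0670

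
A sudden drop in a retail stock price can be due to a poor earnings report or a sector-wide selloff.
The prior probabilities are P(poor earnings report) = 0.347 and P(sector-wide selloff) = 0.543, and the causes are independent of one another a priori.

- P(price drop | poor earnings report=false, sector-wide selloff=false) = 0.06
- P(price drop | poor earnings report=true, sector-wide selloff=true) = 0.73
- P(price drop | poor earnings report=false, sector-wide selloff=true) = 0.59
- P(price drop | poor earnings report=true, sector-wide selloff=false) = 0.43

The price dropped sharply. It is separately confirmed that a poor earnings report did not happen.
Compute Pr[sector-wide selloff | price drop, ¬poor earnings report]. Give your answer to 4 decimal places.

Numerator (weight on configurations with sector-wide selloff): 0.59·0.543 = 0.320370
The normalizing constant is 0.06·0.457 + 0.59·0.543 = 0.347790
Posterior = 0.320370 / 0.347790 ≈ 0.9212

Pr[sector-wide selloff | price drop, ¬poor earnings report] ≈ 0.9212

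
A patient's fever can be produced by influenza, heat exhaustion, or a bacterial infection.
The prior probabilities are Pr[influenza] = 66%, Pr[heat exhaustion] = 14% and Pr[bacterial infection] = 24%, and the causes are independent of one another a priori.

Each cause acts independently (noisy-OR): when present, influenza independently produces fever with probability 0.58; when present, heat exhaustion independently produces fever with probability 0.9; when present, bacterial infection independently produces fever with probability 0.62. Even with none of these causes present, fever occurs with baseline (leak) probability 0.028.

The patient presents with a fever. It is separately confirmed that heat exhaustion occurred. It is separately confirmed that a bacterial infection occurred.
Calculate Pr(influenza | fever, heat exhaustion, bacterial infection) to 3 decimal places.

Under noisy-OR, P(fever | causes) = 1 − (1−0.028)·∏(1−qᵢ) over the active causes.
Sum P(fever|·) weighted by the priors over both values of influenza:
  P(fever | heat exhaustion, bacterial infection) = 0.963064·0.34 + 0.984487·0.66
        = 0.327442 + 0.649761 = 0.977203
Keeping only the influenza-present terms gives 0.649761, so
  P(influenza | fever, heat exhaustion, bacterial infection) = 0.649761 / 0.977203 ≈ 0.665

Pr(influenza | fever, heat exhaustion, bacterial infection) ≈ 0.665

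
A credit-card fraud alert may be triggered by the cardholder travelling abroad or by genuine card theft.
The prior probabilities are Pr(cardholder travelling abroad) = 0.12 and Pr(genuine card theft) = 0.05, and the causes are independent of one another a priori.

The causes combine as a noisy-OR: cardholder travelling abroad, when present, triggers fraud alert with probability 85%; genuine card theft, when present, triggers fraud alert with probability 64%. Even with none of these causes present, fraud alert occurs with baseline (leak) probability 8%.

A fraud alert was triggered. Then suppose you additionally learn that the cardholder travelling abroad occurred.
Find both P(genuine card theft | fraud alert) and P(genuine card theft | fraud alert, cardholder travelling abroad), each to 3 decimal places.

Under noisy-OR, P(fraud alert | causes) = 1 − (1−0.08)·∏(1−qᵢ) over the active causes.
P(fraud alert) = 0.08·0.88·0.95 + 0.6688·0.88·0.05 + 0.862·0.12·0.95 + 0.95032·0.12·0.05 = 0.066880 + 0.029427 + 0.098268 + 0.005702 = 0.200277
The genuine card theft-present share is 0.029427 + 0.005702 = 0.035129.
So P(genuine card theft | fraud alert) = 0.035129/0.200277 ≈ 0.175.

Now condition on the additional information:
By total probability over both values of genuine card theft:
  P(fraud alert | cardholder travelling abroad) = 0.862*0.95 + 0.95032*0.05
        = 0.818900 + 0.047516 = 0.866416
The terms with genuine card theft present sum to 0.047516, so
  P(genuine card theft | fraud alert, cardholder travelling abroad) = 0.047516 / 0.866416 ≈ 0.055
— cardholder travelling abroad explains away the evidence for genuine card theft.

P(genuine card theft | fraud alert) ≈ 0.175; P(genuine card theft | fraud alert, cardholder travelling abroad) ≈ 0.055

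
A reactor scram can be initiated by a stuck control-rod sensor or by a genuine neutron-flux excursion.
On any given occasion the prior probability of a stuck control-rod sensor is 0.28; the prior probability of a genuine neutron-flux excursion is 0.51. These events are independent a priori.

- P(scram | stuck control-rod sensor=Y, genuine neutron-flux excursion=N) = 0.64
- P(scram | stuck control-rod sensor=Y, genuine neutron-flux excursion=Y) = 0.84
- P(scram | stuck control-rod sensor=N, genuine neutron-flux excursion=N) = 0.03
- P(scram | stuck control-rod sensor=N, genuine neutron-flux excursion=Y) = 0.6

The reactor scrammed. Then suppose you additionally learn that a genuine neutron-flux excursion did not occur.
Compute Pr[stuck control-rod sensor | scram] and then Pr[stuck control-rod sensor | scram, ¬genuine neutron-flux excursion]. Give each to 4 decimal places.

Pr[stuck control-rod sensor | scram] ≈ 0.4736; Pr[stuck control-rod sensor | scram, ¬genuine neutron-flux excursion] ≈ 0.8924

For the numerator, keep only stuck control-rod sensor=true terms: 0.087808 + 0.119952 = 0.207760
Denominator P(scram): 0.03·0.72·0.49 + 0.6·0.72·0.51 + 0.64·0.28·0.49 + 0.84·0.28·0.51 = 0.438664
Posterior = 0.207760 / 0.438664 ≈ 0.4736

With the extra evidence:
Numerator (weight on configurations with stuck control-rod sensor): 0.64·0.28 = 0.179200
The normalizing constant is 0.03·0.72 + 0.64·0.28 = 0.200800
P(stuck control-rod sensor | scram, ¬genuine neutron-flux excursion) = 0.179200/0.200800 ≈ 0.8924
Ruling out genuine neutron-flux excursion raises the posterior on stuck control-rod sensor — the flip side of explaining away.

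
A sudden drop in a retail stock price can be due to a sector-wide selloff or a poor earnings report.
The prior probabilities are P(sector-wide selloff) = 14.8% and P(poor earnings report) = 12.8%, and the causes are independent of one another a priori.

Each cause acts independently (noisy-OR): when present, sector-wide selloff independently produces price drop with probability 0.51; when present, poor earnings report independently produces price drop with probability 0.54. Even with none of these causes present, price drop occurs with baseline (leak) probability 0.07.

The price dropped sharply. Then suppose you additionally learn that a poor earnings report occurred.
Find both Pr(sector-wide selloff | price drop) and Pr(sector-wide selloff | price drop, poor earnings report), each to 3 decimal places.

Under noisy-OR, P(price drop | causes) = 1 − (1−0.07)·∏(1−qᵢ) over the active causes.
Sum P(price drop|·) weighted by the priors over the 4 (sector-wide selloff, poor earnings report) configurations:
  P(price drop) = 0.07*0.852*0.872 + 0.5722*0.852*0.128 + 0.5443*0.148*0.872 + 0.790378*0.148*0.128
        = 0.052006 + 0.062402 + 0.070245 + 0.014973 = 0.199626
Keeping only the sector-wide selloff-present terms gives 0.085218, so
  P(sector-wide selloff | price drop) = 0.085218 / 0.199626 ≈ 0.427

With the extra evidence:
By total probability over both values of sector-wide selloff:
  P(price drop | poor earnings report) = 0.5722×0.852 + 0.790378×0.148
        = 0.487514 + 0.116976 = 0.604490
The terms with sector-wide selloff present sum to 0.116976, so
  P(sector-wide selloff | price drop, poor earnings report) = 0.116976 / 0.604490 ≈ 0.194
— poor earnings report explains away the evidence for sector-wide selloff.

Pr(sector-wide selloff | price drop) ≈ 0.427; Pr(sector-wide selloff | price drop, poor earnings report) ≈ 0.194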